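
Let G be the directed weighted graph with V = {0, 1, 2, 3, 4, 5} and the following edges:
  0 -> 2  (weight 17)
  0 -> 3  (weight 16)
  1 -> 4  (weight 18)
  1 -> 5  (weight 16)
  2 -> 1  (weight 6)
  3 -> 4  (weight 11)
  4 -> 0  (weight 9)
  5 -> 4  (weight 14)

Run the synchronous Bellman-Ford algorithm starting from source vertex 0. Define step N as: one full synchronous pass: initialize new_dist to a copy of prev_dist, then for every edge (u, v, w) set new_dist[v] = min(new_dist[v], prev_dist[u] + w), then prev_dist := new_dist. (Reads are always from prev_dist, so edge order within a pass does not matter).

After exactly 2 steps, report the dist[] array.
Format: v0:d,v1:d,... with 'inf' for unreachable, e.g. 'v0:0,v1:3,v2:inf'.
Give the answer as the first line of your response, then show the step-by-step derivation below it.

v0:0,v1:23,v2:17,v3:16,v4:27,v5:inf

step 1: dist = v0:0,v1:inf,v2:17,v3:16,v4:inf,v5:inf
step 2: dist = v0:0,v1:23,v2:17,v3:16,v4:27,v5:inf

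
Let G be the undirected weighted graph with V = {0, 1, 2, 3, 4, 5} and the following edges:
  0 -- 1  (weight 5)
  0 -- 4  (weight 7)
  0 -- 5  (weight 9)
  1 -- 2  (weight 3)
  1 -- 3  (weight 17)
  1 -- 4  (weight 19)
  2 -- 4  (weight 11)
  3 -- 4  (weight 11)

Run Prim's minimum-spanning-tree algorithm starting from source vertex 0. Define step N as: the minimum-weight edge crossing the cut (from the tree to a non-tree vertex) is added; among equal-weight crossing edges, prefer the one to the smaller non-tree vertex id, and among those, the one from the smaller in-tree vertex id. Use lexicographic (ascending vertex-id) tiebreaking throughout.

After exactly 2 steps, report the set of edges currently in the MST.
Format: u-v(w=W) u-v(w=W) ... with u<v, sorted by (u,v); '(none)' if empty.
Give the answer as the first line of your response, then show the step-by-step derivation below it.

0-1(w=5) 1-2(w=3)

step 1: add edge 0-1 (w=5); MST = {0-1(w=5)}
step 2: add edge 1-2 (w=3); MST = {0-1(w=5) 1-2(w=3)}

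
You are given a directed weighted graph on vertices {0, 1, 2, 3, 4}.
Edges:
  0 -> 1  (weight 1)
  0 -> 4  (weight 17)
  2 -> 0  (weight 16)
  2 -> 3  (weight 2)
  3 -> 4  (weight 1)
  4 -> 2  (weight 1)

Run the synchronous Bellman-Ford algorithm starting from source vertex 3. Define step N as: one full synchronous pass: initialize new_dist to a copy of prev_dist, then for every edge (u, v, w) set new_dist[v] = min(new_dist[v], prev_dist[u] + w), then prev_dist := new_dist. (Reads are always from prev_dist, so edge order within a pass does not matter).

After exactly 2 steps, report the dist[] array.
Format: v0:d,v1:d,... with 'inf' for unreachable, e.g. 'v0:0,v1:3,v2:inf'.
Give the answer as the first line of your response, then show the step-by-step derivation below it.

v0:inf,v1:inf,v2:2,v3:0,v4:1

step 1: dist = v0:inf,v1:inf,v2:inf,v3:0,v4:1
step 2: dist = v0:inf,v1:inf,v2:2,v3:0,v4:1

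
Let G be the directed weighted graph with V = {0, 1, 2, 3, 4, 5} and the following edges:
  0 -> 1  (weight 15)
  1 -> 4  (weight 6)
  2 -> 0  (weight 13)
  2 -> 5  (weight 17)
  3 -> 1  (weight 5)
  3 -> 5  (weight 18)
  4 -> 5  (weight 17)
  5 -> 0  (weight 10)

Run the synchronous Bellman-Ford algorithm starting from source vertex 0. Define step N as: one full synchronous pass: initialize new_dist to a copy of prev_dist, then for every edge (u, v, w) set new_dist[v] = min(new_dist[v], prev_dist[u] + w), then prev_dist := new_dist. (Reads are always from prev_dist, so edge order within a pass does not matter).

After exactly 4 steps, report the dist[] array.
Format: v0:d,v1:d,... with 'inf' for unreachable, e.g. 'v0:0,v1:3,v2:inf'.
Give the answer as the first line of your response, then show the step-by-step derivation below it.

v0:0,v1:15,v2:inf,v3:inf,v4:21,v5:38

step 1: dist = v0:0,v1:15,v2:inf,v3:inf,v4:inf,v5:inf
step 2: dist = v0:0,v1:15,v2:inf,v3:inf,v4:21,v5:inf
step 3: dist = v0:0,v1:15,v2:inf,v3:inf,v4:21,v5:38
step 4: dist = v0:0,v1:15,v2:inf,v3:inf,v4:21,v5:38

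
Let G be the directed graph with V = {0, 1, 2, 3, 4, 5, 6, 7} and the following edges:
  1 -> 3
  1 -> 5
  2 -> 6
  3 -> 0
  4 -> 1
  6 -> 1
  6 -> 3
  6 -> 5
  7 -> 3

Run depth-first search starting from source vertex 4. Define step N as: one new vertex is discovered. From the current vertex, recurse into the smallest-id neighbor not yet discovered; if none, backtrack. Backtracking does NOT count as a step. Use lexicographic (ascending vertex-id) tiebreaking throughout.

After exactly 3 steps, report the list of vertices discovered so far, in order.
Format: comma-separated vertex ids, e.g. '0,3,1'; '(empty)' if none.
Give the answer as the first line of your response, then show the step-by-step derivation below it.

4,1,3

step 1: discover 4; path=4; order=4
step 2: discover 1; path=4>1; order=4,1
step 3: discover 3; path=4>1>3; order=4,1,3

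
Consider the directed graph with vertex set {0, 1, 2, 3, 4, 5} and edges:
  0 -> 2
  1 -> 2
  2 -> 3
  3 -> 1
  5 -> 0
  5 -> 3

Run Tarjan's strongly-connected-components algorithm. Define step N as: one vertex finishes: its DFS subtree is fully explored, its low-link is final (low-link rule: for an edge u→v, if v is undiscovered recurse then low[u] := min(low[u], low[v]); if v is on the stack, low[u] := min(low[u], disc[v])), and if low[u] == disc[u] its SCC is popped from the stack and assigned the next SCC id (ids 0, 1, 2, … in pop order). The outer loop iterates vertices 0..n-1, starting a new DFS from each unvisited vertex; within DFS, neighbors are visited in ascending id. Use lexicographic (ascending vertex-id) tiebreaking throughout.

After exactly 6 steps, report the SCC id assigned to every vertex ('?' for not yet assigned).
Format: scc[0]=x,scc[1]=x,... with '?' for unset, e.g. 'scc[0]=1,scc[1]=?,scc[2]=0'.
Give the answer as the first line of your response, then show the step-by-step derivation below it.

scc[0]=1,scc[1]=0,scc[2]=0,scc[3]=0,scc[4]=2,scc[5]=3

step 1: low=(low[0]=0,low[1]=1,low[2]=1,low[3]=2,low[4]=?,low[5]=?); scc=(scc[0]=?,scc[1]=?,scc[2]=?,scc[3]=?,scc[4]=?,scc[5]=?)
step 2: low=(low[0]=0,low[1]=1,low[2]=1,low[3]=1,low[4]=?,low[5]=?); scc=(scc[0]=?,scc[1]=?,scc[2]=?,scc[3]=?,scc[4]=?,scc[5]=?)
step 3: low=(low[0]=0,low[1]=1,low[2]=1,low[3]=1,low[4]=?,low[5]=?); scc=(scc[0]=?,scc[1]=0,scc[2]=0,scc[3]=0,scc[4]=?,scc[5]=?)
step 4: low=(low[0]=0,low[1]=1,low[2]=1,low[3]=1,low[4]=?,low[5]=?); scc=(scc[0]=1,scc[1]=0,scc[2]=0,scc[3]=0,scc[4]=?,scc[5]=?)
step 5: low=(low[0]=0,low[1]=1,low[2]=1,low[3]=1,low[4]=4,low[5]=?); scc=(scc[0]=1,scc[1]=0,scc[2]=0,scc[3]=0,scc[4]=2,scc[5]=?)
step 6: low=(low[0]=0,low[1]=1,low[2]=1,low[3]=1,low[4]=4,low[5]=5); scc=(scc[0]=1,scc[1]=0,scc[2]=0,scc[3]=0,scc[4]=2,scc[5]=3)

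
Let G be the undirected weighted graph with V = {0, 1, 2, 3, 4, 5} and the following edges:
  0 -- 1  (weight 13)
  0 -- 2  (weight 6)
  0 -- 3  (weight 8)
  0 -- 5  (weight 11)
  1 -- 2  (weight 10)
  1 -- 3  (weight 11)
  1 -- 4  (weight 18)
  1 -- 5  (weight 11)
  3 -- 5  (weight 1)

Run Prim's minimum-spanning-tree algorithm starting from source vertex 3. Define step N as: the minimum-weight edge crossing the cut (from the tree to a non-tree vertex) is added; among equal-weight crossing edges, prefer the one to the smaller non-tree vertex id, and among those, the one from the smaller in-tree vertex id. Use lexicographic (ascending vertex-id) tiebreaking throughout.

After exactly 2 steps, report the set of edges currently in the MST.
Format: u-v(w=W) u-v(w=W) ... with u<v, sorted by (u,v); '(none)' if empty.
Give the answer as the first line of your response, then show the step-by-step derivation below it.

0-3(w=8) 3-5(w=1)

step 1: add edge 3-5 (w=1); MST = {3-5(w=1)}
step 2: add edge 0-3 (w=8); MST = {0-3(w=8) 3-5(w=1)}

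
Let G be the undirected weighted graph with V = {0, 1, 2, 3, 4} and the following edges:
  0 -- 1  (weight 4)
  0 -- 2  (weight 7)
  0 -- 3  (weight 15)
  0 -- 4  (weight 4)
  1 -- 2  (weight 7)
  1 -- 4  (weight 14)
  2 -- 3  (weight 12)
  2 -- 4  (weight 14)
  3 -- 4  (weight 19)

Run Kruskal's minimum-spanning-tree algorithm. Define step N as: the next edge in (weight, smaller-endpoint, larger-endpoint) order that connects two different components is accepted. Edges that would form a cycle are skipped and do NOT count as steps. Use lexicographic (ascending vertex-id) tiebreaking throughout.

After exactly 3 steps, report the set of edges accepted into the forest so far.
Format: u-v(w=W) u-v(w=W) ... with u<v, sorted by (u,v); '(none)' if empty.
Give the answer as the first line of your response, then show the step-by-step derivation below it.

0-1(w=4) 0-2(w=7) 0-4(w=4)

step 1: add edge 0-1 (w=4); MST = {0-1(w=4)}
step 2: add edge 0-4 (w=4); MST = {0-1(w=4) 0-4(w=4)}
step 3: add edge 0-2 (w=7); MST = {0-1(w=4) 0-2(w=7) 0-4(w=4)}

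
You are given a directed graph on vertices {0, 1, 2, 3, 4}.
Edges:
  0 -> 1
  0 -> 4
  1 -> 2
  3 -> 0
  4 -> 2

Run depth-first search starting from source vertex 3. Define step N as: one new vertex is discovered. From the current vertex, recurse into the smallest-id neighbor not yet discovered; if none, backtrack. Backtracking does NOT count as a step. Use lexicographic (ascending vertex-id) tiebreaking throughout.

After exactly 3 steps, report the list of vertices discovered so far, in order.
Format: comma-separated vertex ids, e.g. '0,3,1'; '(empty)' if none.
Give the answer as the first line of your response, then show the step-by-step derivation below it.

3,0,1

step 1: discover 3; path=3; order=3
step 2: discover 0; path=3>0; order=3,0
step 3: discover 1; path=3>0>1; order=3,0,1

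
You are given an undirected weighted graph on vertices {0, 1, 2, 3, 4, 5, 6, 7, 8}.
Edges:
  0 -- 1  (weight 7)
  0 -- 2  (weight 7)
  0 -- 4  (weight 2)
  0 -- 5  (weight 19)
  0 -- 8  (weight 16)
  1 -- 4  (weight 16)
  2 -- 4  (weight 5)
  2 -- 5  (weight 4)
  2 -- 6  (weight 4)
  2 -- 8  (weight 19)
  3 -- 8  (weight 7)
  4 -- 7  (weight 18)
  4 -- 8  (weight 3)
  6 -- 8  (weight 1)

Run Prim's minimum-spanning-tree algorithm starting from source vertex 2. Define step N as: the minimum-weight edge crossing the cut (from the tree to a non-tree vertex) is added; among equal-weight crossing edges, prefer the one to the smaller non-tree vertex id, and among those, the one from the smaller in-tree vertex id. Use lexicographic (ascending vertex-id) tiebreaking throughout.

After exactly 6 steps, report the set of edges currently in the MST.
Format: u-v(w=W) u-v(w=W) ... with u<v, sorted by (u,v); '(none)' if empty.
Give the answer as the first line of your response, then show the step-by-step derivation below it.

0-1(w=7) 0-4(w=2) 2-5(w=4) 2-6(w=4) 4-8(w=3) 6-8(w=1)

step 1: add edge 2-5 (w=4); MST = {2-5(w=4)}
step 2: add edge 2-6 (w=4); MST = {2-5(w=4) 2-6(w=4)}
step 3: add edge 6-8 (w=1); MST = {2-5(w=4) 2-6(w=4) 6-8(w=1)}
step 4: add edge 4-8 (w=3); MST = {2-5(w=4) 2-6(w=4) 4-8(w=3) 6-8(w=1)}
step 5: add edge 0-4 (w=2); MST = {0-4(w=2) 2-5(w=4) 2-6(w=4) 4-8(w=3) 6-8(w=1)}
step 6: add edge 0-1 (w=7); MST = {0-1(w=7) 0-4(w=2) 2-5(w=4) 2-6(w=4) 4-8(w=3) 6-8(w=1)}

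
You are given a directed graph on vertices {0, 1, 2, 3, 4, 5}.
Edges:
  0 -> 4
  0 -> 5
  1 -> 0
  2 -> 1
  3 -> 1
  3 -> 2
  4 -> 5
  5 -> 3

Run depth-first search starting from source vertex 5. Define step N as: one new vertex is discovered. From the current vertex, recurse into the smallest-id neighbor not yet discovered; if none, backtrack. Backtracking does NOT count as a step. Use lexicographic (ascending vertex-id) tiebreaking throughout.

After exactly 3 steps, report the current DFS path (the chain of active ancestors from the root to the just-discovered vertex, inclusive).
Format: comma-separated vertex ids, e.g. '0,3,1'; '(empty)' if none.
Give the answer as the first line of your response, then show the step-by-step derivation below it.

5,3,1

step 1: discover 5; path=5; order=5
step 2: discover 3; path=5>3; order=5,3
step 3: discover 1; path=5>3>1; order=5,3,1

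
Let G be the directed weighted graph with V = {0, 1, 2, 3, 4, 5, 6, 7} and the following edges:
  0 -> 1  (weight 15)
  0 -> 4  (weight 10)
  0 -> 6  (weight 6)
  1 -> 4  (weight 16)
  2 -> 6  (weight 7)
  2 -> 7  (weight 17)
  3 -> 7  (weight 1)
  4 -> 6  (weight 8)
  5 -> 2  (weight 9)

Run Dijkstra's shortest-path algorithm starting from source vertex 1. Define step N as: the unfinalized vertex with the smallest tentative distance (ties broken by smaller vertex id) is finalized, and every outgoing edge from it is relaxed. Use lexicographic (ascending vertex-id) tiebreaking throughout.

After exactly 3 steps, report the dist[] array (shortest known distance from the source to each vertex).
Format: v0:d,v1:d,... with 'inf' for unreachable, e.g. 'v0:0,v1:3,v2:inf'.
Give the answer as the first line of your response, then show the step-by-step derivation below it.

v0:inf,v1:0,v2:inf,v3:inf,v4:16,v5:inf,v6:24,v7:inf

step 1: dist = v0:inf,v1:0,v2:inf,v3:inf,v4:16,v5:inf,v6:inf,v7:inf
step 2: dist = v0:inf,v1:0,v2:inf,v3:inf,v4:16,v5:inf,v6:24,v7:inf
step 3: dist = v0:inf,v1:0,v2:inf,v3:inf,v4:16,v5:inf,v6:24,v7:inf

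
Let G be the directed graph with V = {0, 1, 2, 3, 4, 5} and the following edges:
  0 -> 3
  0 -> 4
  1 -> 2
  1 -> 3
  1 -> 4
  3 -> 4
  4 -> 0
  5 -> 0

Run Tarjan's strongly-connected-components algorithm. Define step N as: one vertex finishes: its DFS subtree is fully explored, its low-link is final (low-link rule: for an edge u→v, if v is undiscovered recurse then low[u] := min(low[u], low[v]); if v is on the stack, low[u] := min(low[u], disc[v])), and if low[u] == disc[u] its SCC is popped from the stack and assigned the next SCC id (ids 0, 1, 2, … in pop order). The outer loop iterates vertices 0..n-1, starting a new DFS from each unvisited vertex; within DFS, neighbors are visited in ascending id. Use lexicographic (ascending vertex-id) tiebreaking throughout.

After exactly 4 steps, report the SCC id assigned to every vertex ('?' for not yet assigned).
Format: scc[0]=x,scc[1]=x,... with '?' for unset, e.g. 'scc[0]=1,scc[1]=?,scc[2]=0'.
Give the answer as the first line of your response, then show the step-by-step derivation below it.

scc[0]=0,scc[1]=?,scc[2]=1,scc[3]=0,scc[4]=0,scc[5]=?

step 1: low=(low[0]=0,low[1]=?,low[2]=?,low[3]=1,low[4]=0,low[5]=?); scc=(scc[0]=?,scc[1]=?,scc[2]=?,scc[3]=?,scc[4]=?,scc[5]=?)
step 2: low=(low[0]=0,low[1]=?,low[2]=?,low[3]=0,low[4]=0,low[5]=?); scc=(scc[0]=?,scc[1]=?,scc[2]=?,scc[3]=?,scc[4]=?,scc[5]=?)
step 3: low=(low[0]=0,low[1]=?,low[2]=?,low[3]=0,low[4]=0,low[5]=?); scc=(scc[0]=0,scc[1]=?,scc[2]=?,scc[3]=0,scc[4]=0,scc[5]=?)
step 4: low=(low[0]=0,low[1]=3,low[2]=4,low[3]=0,low[4]=0,low[5]=?); scc=(scc[0]=0,scc[1]=?,scc[2]=1,scc[3]=0,scc[4]=0,scc[5]=?)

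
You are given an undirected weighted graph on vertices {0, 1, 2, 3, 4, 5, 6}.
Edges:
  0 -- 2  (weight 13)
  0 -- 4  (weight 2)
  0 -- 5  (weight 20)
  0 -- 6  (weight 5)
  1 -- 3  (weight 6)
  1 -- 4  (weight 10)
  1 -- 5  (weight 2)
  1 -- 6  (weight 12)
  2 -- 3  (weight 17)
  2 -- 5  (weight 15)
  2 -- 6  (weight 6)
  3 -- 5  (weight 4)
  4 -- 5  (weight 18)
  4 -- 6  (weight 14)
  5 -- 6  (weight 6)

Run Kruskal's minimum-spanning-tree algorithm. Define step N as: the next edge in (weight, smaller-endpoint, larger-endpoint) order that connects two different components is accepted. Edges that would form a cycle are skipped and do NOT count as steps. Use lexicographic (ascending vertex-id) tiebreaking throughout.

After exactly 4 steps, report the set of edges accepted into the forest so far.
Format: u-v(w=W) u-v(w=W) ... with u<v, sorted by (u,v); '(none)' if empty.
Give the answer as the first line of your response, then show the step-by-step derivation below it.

0-4(w=2) 0-6(w=5) 1-5(w=2) 3-5(w=4)

step 1: add edge 0-4 (w=2); MST = {0-4(w=2)}
step 2: add edge 1-5 (w=2); MST = {0-4(w=2) 1-5(w=2)}
step 3: add edge 3-5 (w=4); MST = {0-4(w=2) 1-5(w=2) 3-5(w=4)}
step 4: add edge 0-6 (w=5); MST = {0-4(w=2) 0-6(w=5) 1-5(w=2) 3-5(w=4)}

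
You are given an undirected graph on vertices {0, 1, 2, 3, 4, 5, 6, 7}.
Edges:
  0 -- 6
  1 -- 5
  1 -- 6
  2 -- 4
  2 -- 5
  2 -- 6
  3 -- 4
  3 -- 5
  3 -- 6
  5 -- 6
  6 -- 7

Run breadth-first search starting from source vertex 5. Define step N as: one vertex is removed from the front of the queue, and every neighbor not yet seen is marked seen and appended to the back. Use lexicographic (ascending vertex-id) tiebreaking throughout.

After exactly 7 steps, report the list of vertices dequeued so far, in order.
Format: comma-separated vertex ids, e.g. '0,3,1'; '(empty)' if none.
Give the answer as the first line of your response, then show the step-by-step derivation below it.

5,1,2,3,6,4,0

step 1: dequeue 5; queue=[1,2,3,6]; order=5
step 2: dequeue 1; queue=[2,3,6]; order=5,1
step 3: dequeue 2; queue=[3,6,4]; order=5,1,2
step 4: dequeue 3; queue=[6,4]; order=5,1,2,3
step 5: dequeue 6; queue=[4,0,7]; order=5,1,2,3,6
step 6: dequeue 4; queue=[0,7]; order=5,1,2,3,6,4
step 7: dequeue 0; queue=[7]; order=5,1,2,3,6,4,0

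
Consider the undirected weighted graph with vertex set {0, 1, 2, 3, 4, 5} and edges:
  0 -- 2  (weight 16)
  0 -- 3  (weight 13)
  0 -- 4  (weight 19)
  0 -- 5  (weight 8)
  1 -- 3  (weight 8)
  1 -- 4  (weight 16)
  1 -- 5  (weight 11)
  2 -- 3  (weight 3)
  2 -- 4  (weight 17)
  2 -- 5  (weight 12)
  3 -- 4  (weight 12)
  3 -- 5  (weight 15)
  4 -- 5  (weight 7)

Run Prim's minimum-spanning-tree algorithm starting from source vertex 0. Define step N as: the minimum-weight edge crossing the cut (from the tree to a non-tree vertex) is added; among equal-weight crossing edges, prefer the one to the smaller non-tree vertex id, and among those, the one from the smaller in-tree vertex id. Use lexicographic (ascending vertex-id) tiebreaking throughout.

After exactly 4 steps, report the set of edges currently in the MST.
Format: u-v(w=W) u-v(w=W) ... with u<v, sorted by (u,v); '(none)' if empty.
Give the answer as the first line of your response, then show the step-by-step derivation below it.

0-5(w=8) 1-3(w=8) 1-5(w=11) 4-5(w=7)

step 1: add edge 0-5 (w=8); MST = {0-5(w=8)}
step 2: add edge 4-5 (w=7); MST = {0-5(w=8) 4-5(w=7)}
step 3: add edge 1-5 (w=11); MST = {0-5(w=8) 1-5(w=11) 4-5(w=7)}
step 4: add edge 1-3 (w=8); MST = {0-5(w=8) 1-3(w=8) 1-5(w=11) 4-5(w=7)}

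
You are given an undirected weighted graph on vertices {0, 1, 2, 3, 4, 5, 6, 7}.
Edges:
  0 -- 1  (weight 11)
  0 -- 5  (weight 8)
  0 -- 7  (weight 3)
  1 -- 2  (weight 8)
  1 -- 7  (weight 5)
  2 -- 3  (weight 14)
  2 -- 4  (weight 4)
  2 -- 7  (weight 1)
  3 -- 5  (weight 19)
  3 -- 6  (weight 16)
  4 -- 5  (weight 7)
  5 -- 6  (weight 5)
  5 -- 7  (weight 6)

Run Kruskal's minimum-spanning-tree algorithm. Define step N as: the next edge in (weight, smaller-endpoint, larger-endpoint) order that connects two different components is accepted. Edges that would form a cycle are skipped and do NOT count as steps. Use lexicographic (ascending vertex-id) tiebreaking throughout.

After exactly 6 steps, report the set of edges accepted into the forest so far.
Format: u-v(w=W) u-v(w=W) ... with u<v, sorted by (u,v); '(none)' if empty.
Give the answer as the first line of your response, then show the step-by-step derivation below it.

0-7(w=3) 1-7(w=5) 2-4(w=4) 2-7(w=1) 5-6(w=5) 5-7(w=6)

step 1: add edge 2-7 (w=1); MST = {2-7(w=1)}
step 2: add edge 0-7 (w=3); MST = {0-7(w=3) 2-7(w=1)}
step 3: add edge 2-4 (w=4); MST = {0-7(w=3) 2-4(w=4) 2-7(w=1)}
step 4: add edge 1-7 (w=5); MST = {0-7(w=3) 1-7(w=5) 2-4(w=4) 2-7(w=1)}
step 5: add edge 5-6 (w=5); MST = {0-7(w=3) 1-7(w=5) 2-4(w=4) 2-7(w=1) 5-6(w=5)}
step 6: add edge 5-7 (w=6); MST = {0-7(w=3) 1-7(w=5) 2-4(w=4) 2-7(w=1) 5-6(w=5) 5-7(w=6)}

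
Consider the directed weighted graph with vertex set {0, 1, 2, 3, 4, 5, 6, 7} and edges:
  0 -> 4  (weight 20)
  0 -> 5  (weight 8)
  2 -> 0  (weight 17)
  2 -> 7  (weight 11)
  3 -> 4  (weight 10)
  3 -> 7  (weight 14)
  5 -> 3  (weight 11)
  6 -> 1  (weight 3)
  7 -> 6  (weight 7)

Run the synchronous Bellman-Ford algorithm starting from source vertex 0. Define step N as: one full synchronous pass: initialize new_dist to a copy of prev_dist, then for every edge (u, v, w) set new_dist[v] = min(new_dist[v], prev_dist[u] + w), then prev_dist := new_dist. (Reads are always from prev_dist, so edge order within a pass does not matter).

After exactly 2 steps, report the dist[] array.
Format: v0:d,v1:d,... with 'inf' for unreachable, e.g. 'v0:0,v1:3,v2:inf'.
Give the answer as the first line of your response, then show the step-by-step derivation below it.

v0:0,v1:inf,v2:inf,v3:19,v4:20,v5:8,v6:inf,v7:inf

step 1: dist = v0:0,v1:inf,v2:inf,v3:inf,v4:20,v5:8,v6:inf,v7:inf
step 2: dist = v0:0,v1:inf,v2:inf,v3:19,v4:20,v5:8,v6:inf,v7:inf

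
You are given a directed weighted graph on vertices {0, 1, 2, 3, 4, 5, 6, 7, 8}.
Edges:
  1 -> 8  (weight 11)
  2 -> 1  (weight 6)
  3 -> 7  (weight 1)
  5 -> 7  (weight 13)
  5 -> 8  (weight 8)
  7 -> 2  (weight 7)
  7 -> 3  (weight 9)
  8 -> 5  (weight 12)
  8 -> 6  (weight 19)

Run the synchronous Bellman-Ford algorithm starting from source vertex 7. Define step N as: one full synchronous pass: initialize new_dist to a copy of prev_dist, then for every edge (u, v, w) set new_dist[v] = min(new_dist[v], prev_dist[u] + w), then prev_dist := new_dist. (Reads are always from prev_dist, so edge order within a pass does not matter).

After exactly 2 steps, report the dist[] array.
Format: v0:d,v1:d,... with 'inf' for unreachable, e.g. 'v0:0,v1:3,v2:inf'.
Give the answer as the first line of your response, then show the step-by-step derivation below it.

v0:inf,v1:13,v2:7,v3:9,v4:inf,v5:inf,v6:inf,v7:0,v8:inf

step 1: dist = v0:inf,v1:inf,v2:7,v3:9,v4:inf,v5:inf,v6:inf,v7:0,v8:inf
step 2: dist = v0:inf,v1:13,v2:7,v3:9,v4:inf,v5:inf,v6:inf,v7:0,v8:inf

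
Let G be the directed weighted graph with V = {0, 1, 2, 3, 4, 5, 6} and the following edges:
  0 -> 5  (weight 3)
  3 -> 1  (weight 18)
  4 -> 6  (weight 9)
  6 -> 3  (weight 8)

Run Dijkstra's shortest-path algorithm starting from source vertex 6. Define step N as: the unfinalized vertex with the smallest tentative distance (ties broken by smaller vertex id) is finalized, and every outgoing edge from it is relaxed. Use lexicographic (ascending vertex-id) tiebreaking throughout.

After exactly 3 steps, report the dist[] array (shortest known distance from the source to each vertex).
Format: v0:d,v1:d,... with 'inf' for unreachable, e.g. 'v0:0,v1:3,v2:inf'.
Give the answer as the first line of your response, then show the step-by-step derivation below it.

v0:inf,v1:26,v2:inf,v3:8,v4:inf,v5:inf,v6:0

step 1: dist = v0:inf,v1:inf,v2:inf,v3:8,v4:inf,v5:inf,v6:0
step 2: dist = v0:inf,v1:26,v2:inf,v3:8,v4:inf,v5:inf,v6:0
step 3: dist = v0:inf,v1:26,v2:inf,v3:8,v4:inf,v5:inf,v6:0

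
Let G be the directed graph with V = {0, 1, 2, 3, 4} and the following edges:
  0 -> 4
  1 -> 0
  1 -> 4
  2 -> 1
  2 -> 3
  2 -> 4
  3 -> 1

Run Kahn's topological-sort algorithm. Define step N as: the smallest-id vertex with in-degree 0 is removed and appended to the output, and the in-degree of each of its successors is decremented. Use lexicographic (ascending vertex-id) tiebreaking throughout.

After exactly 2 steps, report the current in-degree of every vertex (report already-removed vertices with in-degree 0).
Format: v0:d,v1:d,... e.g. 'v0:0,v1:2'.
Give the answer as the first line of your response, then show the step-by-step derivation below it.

v0:1,v1:0,v2:0,v3:0,v4:2

step 1: output 2; order=[2]; indeg=(1,1,0,0,2)
step 2: output 3; order=[2,3]; indeg=(1,0,0,0,2)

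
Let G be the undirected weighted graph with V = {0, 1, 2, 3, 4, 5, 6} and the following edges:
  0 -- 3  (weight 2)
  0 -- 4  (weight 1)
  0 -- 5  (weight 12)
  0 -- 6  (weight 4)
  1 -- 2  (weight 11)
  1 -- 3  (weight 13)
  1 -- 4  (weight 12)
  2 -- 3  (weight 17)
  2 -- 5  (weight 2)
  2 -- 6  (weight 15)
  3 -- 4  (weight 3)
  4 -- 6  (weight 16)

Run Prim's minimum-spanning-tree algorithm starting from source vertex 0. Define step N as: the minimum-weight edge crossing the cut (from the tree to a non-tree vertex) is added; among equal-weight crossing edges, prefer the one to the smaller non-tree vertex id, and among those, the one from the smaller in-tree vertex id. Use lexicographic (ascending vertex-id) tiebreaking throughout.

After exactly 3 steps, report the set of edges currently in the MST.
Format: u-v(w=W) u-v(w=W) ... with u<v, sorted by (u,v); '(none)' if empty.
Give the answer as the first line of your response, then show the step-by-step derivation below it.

0-3(w=2) 0-4(w=1) 0-6(w=4)

step 1: add edge 0-4 (w=1); MST = {0-4(w=1)}
step 2: add edge 0-3 (w=2); MST = {0-3(w=2) 0-4(w=1)}
step 3: add edge 0-6 (w=4); MST = {0-3(w=2) 0-4(w=1) 0-6(w=4)}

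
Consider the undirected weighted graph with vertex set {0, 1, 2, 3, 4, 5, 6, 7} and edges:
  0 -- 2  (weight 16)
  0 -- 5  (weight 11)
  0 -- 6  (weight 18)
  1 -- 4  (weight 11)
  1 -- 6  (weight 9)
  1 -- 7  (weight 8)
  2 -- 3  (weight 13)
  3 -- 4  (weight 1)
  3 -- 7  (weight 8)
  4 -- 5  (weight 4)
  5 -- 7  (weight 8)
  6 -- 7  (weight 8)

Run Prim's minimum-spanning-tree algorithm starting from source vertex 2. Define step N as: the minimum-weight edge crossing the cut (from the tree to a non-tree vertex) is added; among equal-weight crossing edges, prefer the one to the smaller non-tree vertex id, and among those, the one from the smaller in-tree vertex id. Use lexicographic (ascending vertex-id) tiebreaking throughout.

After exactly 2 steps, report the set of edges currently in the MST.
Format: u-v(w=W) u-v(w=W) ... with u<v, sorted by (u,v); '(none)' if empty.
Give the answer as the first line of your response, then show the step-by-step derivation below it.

2-3(w=13) 3-4(w=1)

step 1: add edge 2-3 (w=13); MST = {2-3(w=13)}
step 2: add edge 3-4 (w=1); MST = {2-3(w=13) 3-4(w=1)}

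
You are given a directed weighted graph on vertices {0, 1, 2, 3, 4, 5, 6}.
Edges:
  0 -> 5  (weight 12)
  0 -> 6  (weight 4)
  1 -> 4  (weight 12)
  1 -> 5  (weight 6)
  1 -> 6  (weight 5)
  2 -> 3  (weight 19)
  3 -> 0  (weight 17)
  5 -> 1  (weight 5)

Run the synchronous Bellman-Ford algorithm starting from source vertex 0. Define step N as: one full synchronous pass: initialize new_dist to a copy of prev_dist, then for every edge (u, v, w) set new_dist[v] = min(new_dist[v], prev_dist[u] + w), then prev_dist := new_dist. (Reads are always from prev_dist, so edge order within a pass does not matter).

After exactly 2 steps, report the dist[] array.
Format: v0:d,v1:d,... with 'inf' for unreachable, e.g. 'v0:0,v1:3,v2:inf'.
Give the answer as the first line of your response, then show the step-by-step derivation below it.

v0:0,v1:17,v2:inf,v3:inf,v4:inf,v5:12,v6:4

step 1: dist = v0:0,v1:inf,v2:inf,v3:inf,v4:inf,v5:12,v6:4
step 2: dist = v0:0,v1:17,v2:inf,v3:inf,v4:inf,v5:12,v6:4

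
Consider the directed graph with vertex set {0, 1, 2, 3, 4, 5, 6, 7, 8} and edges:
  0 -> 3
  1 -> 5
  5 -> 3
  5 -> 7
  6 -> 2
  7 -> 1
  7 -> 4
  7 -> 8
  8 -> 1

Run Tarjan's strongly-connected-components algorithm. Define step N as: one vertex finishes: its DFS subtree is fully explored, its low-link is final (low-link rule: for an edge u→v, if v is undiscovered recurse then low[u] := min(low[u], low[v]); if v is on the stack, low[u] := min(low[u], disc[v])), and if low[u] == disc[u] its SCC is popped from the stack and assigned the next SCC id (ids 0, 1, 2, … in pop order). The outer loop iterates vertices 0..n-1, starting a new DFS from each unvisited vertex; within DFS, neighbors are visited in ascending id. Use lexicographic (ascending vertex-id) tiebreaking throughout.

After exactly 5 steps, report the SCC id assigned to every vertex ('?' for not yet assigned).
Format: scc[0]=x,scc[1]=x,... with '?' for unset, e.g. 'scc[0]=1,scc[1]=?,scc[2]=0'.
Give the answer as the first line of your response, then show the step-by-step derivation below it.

scc[0]=1,scc[1]=?,scc[2]=?,scc[3]=0,scc[4]=2,scc[5]=?,scc[6]=?,scc[7]=?,scc[8]=?

step 1: low=(low[0]=0,low[1]=?,low[2]=?,low[3]=1,low[4]=?,low[5]=?,low[6]=?,low[7]=?,low[8]=?); scc=(scc[0]=?,scc[1]=?,scc[2]=?,scc[3]=0,scc[4]=?,scc[5]=?,scc[6]=?,scc[7]=?,scc[8]=?)
step 2: low=(low[0]=0,low[1]=?,low[2]=?,low[3]=1,low[4]=?,low[5]=?,low[6]=?,low[7]=?,low[8]=?); scc=(scc[0]=1,scc[1]=?,scc[2]=?,scc[3]=0,scc[4]=?,scc[5]=?,scc[6]=?,scc[7]=?,scc[8]=?)
step 3: low=(low[0]=0,low[1]=2,low[2]=?,low[3]=1,low[4]=5,low[5]=3,low[6]=?,low[7]=2,low[8]=?); scc=(scc[0]=1,scc[1]=?,scc[2]=?,scc[3]=0,scc[4]=2,scc[5]=?,scc[6]=?,scc[7]=?,scc[8]=?)
step 4: low=(low[0]=0,low[1]=2,low[2]=?,low[3]=1,low[4]=5,low[5]=3,low[6]=?,low[7]=2,low[8]=2); scc=(scc[0]=1,scc[1]=?,scc[2]=?,scc[3]=0,scc[4]=2,scc[5]=?,scc[6]=?,scc[7]=?,scc[8]=?)
step 5: low=(low[0]=0,low[1]=2,low[2]=?,low[3]=1,low[4]=5,low[5]=3,low[6]=?,low[7]=2,low[8]=2); scc=(scc[0]=1,scc[1]=?,scc[2]=?,scc[3]=0,scc[4]=2,scc[5]=?,scc[6]=?,scc[7]=?,scc[8]=?)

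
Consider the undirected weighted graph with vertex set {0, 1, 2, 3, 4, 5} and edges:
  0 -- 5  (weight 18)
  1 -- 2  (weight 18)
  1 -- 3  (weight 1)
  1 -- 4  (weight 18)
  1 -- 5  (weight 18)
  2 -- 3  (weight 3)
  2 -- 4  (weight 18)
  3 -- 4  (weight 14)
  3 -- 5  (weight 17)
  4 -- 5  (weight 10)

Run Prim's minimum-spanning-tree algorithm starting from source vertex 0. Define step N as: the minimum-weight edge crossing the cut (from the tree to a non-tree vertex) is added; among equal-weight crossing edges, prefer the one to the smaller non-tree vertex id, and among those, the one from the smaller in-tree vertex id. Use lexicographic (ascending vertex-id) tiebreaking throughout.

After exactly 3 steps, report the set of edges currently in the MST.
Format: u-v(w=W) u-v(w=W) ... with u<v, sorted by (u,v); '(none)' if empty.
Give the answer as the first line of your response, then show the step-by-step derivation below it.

0-5(w=18) 3-4(w=14) 4-5(w=10)

step 1: add edge 0-5 (w=18); MST = {0-5(w=18)}
step 2: add edge 4-5 (w=10); MST = {0-5(w=18) 4-5(w=10)}
step 3: add edge 3-4 (w=14); MST = {0-5(w=18) 3-4(w=14) 4-5(w=10)}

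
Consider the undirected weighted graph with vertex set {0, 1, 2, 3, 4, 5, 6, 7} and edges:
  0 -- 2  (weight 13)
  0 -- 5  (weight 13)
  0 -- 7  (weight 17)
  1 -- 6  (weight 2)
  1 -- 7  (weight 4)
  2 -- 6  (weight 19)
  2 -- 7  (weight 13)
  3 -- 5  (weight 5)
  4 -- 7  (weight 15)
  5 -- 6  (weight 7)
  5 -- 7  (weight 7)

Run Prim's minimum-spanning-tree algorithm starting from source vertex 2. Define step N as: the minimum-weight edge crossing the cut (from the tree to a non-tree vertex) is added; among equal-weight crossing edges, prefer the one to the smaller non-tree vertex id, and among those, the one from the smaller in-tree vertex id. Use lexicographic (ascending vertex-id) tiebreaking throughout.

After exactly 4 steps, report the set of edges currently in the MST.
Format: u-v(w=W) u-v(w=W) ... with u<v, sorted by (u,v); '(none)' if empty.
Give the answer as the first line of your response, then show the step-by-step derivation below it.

0-2(w=13) 0-5(w=13) 3-5(w=5) 5-6(w=7)

step 1: add edge 0-2 (w=13); MST = {0-2(w=13)}
step 2: add edge 0-5 (w=13); MST = {0-2(w=13) 0-5(w=13)}
step 3: add edge 3-5 (w=5); MST = {0-2(w=13) 0-5(w=13) 3-5(w=5)}
step 4: add edge 5-6 (w=7); MST = {0-2(w=13) 0-5(w=13) 3-5(w=5) 5-6(w=7)}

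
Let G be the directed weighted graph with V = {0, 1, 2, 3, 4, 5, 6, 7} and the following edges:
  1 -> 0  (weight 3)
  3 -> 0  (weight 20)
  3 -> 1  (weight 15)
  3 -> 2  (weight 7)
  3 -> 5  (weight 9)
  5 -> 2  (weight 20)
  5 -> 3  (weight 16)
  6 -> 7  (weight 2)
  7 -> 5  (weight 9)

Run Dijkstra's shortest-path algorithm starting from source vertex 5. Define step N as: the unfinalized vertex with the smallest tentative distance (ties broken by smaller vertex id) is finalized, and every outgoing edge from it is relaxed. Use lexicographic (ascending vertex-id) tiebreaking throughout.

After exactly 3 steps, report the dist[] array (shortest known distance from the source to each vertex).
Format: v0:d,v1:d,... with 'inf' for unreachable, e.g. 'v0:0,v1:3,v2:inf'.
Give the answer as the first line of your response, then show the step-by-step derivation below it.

v0:36,v1:31,v2:20,v3:16,v4:inf,v5:0,v6:inf,v7:inf

step 1: dist = v0:inf,v1:inf,v2:20,v3:16,v4:inf,v5:0,v6:inf,v7:inf
step 2: dist = v0:36,v1:31,v2:20,v3:16,v4:inf,v5:0,v6:inf,v7:inf
step 3: dist = v0:36,v1:31,v2:20,v3:16,v4:inf,v5:0,v6:inf,v7:inf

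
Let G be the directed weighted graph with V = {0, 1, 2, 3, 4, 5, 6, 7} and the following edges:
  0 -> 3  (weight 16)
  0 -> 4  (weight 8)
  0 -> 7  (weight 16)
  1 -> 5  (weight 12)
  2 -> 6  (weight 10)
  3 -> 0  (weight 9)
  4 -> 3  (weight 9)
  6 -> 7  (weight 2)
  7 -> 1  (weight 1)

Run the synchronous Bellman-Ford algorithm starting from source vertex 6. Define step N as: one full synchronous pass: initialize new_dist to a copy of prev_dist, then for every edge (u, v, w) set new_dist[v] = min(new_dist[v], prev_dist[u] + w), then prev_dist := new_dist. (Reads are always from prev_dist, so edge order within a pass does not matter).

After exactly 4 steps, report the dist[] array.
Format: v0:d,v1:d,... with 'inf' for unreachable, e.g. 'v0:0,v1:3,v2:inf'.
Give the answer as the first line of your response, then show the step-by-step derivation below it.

v0:inf,v1:3,v2:inf,v3:inf,v4:inf,v5:15,v6:0,v7:2

step 1: dist = v0:inf,v1:inf,v2:inf,v3:inf,v4:inf,v5:inf,v6:0,v7:2
step 2: dist = v0:inf,v1:3,v2:inf,v3:inf,v4:inf,v5:inf,v6:0,v7:2
step 3: dist = v0:inf,v1:3,v2:inf,v3:inf,v4:inf,v5:15,v6:0,v7:2
step 4: dist = v0:inf,v1:3,v2:inf,v3:inf,v4:inf,v5:15,v6:0,v7:2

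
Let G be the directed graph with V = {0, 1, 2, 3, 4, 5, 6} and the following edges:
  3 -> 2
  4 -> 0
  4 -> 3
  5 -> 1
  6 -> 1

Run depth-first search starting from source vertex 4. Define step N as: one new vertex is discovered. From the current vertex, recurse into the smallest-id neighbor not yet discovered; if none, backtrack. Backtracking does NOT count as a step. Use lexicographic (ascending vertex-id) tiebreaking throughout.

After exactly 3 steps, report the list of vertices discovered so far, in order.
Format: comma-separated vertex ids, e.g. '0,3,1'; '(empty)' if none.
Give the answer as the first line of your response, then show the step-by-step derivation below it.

4,0,3

step 1: discover 4; path=4; order=4
step 2: discover 0; path=4>0; order=4,0
step 3: discover 3; path=4>3; order=4,0,3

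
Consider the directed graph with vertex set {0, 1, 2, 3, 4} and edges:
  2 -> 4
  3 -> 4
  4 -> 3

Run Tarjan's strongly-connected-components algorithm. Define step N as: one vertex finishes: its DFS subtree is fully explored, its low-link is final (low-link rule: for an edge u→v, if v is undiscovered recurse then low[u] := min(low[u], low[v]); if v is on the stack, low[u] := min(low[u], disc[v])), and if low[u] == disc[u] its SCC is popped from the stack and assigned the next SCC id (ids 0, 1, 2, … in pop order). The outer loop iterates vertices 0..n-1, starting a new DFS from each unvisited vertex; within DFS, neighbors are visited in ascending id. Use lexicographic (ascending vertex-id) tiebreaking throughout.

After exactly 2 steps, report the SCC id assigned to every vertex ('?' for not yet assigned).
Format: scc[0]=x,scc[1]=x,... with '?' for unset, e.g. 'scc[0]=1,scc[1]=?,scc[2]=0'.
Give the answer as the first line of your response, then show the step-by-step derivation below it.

scc[0]=0,scc[1]=1,scc[2]=?,scc[3]=?,scc[4]=?

step 1: low=(low[0]=0,low[1]=?,low[2]=?,low[3]=?,low[4]=?); scc=(scc[0]=0,scc[1]=?,scc[2]=?,scc[3]=?,scc[4]=?)
step 2: low=(low[0]=0,low[1]=1,low[2]=?,low[3]=?,low[4]=?); scc=(scc[0]=0,scc[1]=1,scc[2]=?,scc[3]=?,scc[4]=?)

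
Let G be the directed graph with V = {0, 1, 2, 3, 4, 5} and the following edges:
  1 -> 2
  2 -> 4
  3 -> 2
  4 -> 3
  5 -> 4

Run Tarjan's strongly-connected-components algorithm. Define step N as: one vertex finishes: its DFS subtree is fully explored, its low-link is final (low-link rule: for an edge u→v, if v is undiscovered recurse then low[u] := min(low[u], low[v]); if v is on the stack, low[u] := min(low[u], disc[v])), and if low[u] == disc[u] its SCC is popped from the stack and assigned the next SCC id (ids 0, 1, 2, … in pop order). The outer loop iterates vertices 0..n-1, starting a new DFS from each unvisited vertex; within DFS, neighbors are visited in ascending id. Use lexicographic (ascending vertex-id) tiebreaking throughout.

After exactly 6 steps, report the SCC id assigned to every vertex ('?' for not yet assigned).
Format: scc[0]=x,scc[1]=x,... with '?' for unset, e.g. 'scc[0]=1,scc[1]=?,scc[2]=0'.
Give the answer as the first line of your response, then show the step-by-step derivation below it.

scc[0]=0,scc[1]=2,scc[2]=1,scc[3]=1,scc[4]=1,scc[5]=3

step 1: low=(low[0]=0,low[1]=?,low[2]=?,low[3]=?,low[4]=?,low[5]=?); scc=(scc[0]=0,scc[1]=?,scc[2]=?,scc[3]=?,scc[4]=?,scc[5]=?)
step 2: low=(low[0]=0,low[1]=1,low[2]=2,low[3]=2,low[4]=3,low[5]=?); scc=(scc[0]=0,scc[1]=?,scc[2]=?,scc[3]=?,scc[4]=?,scc[5]=?)
step 3: low=(low[0]=0,low[1]=1,low[2]=2,low[3]=2,low[4]=2,low[5]=?); scc=(scc[0]=0,scc[1]=?,scc[2]=?,scc[3]=?,scc[4]=?,scc[5]=?)
step 4: low=(low[0]=0,low[1]=1,low[2]=2,low[3]=2,low[4]=2,low[5]=?); scc=(scc[0]=0,scc[1]=?,scc[2]=1,scc[3]=1,scc[4]=1,scc[5]=?)
step 5: low=(low[0]=0,low[1]=1,low[2]=2,low[3]=2,low[4]=2,low[5]=?); scc=(scc[0]=0,scc[1]=2,scc[2]=1,scc[3]=1,scc[4]=1,scc[5]=?)
step 6: low=(low[0]=0,low[1]=1,low[2]=2,low[3]=2,low[4]=2,low[5]=5); scc=(scc[0]=0,scc[1]=2,scc[2]=1,scc[3]=1,scc[4]=1,scc[5]=3)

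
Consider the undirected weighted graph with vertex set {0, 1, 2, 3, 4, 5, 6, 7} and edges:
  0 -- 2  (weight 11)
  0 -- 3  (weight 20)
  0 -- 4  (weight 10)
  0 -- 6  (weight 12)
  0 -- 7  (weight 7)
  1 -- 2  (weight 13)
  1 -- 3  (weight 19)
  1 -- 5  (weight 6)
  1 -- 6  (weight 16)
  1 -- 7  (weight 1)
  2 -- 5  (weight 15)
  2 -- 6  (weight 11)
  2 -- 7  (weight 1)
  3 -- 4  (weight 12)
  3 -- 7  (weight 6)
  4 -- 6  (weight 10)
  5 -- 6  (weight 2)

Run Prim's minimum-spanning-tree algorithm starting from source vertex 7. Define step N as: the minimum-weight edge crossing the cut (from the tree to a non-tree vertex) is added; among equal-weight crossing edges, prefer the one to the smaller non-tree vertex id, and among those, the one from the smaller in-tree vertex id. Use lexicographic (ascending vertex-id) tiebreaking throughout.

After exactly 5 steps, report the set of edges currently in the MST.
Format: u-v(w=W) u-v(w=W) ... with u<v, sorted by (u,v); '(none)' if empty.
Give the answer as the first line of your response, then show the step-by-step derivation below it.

1-5(w=6) 1-7(w=1) 2-7(w=1) 3-7(w=6) 5-6(w=2)

step 1: add edge 1-7 (w=1); MST = {1-7(w=1)}
step 2: add edge 2-7 (w=1); MST = {1-7(w=1) 2-7(w=1)}
step 3: add edge 3-7 (w=6); MST = {1-7(w=1) 2-7(w=1) 3-7(w=6)}
step 4: add edge 1-5 (w=6); MST = {1-5(w=6) 1-7(w=1) 2-7(w=1) 3-7(w=6)}
step 5: add edge 5-6 (w=2); MST = {1-5(w=6) 1-7(w=1) 2-7(w=1) 3-7(w=6) 5-6(w=2)}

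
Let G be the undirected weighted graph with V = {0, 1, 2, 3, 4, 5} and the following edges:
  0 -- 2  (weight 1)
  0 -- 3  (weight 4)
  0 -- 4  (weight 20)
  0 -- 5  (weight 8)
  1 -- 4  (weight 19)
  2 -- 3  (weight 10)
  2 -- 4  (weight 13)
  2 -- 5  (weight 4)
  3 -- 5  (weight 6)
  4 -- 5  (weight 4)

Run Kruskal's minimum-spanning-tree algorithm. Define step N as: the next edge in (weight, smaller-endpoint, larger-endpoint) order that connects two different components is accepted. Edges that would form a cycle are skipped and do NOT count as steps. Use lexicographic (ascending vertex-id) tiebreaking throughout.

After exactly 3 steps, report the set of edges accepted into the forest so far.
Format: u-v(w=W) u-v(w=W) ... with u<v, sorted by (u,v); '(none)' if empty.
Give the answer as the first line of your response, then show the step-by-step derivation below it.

0-2(w=1) 0-3(w=4) 2-5(w=4)

step 1: add edge 0-2 (w=1); MST = {0-2(w=1)}
step 2: add edge 0-3 (w=4); MST = {0-2(w=1) 0-3(w=4)}
step 3: add edge 2-5 (w=4); MST = {0-2(w=1) 0-3(w=4) 2-5(w=4)}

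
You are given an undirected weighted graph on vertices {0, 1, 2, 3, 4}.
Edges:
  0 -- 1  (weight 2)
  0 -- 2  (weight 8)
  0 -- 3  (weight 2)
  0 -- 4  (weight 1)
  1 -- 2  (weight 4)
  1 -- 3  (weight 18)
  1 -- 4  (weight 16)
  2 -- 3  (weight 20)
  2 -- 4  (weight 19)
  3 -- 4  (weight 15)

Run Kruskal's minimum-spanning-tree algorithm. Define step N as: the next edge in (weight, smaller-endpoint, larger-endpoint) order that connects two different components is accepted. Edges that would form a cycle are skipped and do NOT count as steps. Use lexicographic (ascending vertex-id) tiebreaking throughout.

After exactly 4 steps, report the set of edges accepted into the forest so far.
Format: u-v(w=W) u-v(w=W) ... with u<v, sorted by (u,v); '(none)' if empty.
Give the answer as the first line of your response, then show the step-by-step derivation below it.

0-1(w=2) 0-3(w=2) 0-4(w=1) 1-2(w=4)

step 1: add edge 0-4 (w=1); MST = {0-4(w=1)}
step 2: add edge 0-1 (w=2); MST = {0-1(w=2) 0-4(w=1)}
step 3: add edge 0-3 (w=2); MST = {0-1(w=2) 0-3(w=2) 0-4(w=1)}
step 4: add edge 1-2 (w=4); MST = {0-1(w=2) 0-3(w=2) 0-4(w=1) 1-2(w=4)}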